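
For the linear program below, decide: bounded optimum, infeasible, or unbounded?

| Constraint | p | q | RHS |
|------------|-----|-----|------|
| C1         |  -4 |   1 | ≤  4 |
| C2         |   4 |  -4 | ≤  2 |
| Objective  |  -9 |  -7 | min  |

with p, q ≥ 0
Feasible point: (0, 0) satisfies every constraint, so the LP is feasible.
Direction d = (1, 1): for each constraint row a, a·d ≤ 0 —
  (-4)(1) + (1)(1) = -3 ≤ 0
  (4)(1) + (-4)(1) = 0 ≤ 0
and d ≥ 0, so (0, 0) + t·d stays feasible for every t ≥ 0. Along this ray z = -9p - 7q changes by -16 per unit t, so z → −∞.

Unbounded — the objective can decrease without bound over the feasible region.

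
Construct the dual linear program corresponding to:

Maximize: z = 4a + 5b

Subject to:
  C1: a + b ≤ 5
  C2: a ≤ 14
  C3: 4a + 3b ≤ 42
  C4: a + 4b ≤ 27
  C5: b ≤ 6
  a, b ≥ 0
Minimize: z = 5y1 + 14y2 + 42y3 + 27y4 + 6y5

Subject to:
  C1: -y1 - y2 - 4y3 - y4 ≤ -4
  C2: -y1 - 3y3 - 4y4 - y5 ≤ -5
  y1, y2, y3, y4, y5 ≥ 0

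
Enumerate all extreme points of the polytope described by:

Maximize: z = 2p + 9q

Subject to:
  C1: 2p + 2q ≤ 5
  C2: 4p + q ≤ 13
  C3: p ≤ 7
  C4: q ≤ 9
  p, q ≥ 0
Each vertex is the intersection of two constraint boundaries that also satisfies all remaining constraints:
  p = 0 and q = 0 → (0, 0)
  2p + 2q = 5 and q = 0 → (2.5, 0)
  2p + 2q = 5 and p = 0 → (0, 2.5)

Vertices: (0, 0), (2.5, 0), (0, 2.5)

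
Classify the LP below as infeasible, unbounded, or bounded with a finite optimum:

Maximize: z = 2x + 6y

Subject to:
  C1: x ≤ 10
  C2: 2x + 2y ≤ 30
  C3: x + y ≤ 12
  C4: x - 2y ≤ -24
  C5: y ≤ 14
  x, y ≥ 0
The point (0, 12) satisfies every constraint, so the LP is feasible; the constraints give x ≤ 10 and y ≤ 14, which with x, y ≥ 0 keep the feasible region inside a bounded box. A feasible, bounded LP attains a finite optimum at a vertex.

Evaluating z = 2x + 6y at each vertex:
  (0, 12): z = 72

Bounded optimum: z* = 72 at (0, 12).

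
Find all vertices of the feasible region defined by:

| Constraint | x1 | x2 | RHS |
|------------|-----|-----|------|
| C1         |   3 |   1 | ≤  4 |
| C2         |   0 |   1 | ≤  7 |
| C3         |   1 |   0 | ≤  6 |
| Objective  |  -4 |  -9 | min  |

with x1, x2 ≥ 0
Each vertex is the intersection of two constraint boundaries that also satisfies all remaining constraints:
  x1 = 0 and x2 = 0 → (0, 0)
  3x1 + x2 = 4 and x2 = 0 → (1.333, 0)
  3x1 + x2 = 4 and x1 = 0 → (0, 4)

Vertices: (0, 0), (1.333, 0), (0, 4)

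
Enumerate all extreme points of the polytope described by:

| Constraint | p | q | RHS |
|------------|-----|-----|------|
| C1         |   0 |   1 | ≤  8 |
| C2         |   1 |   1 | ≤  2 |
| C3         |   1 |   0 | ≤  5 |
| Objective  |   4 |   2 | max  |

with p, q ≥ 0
Each vertex is the intersection of two constraint boundaries that also satisfies all remaining constraints:
  p = 0 and q = 0 → (0, 0)
  p + q = 2 and q = 0 → (2, 0)
  p + q = 2 and p = 0 → (0, 2)

Vertices: (0, 0), (2, 0), (0, 2)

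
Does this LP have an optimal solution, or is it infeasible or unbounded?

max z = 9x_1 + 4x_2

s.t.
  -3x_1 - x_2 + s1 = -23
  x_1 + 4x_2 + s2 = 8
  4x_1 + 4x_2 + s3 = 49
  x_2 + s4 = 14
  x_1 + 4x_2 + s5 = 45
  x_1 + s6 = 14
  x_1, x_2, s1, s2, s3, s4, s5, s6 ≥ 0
The point (8, 0) satisfies every constraint, so the LP is feasible; the constraints give x_1 ≤ 14 and x_2 ≤ 14, which with x_1, x_2 ≥ 0 keep the feasible region inside a bounded box. A feasible, bounded LP attains a finite optimum at a vertex.

Evaluating z = 9x_1 + 4x_2 at each vertex:
  (7.667, 0): z = 69
  (8, 0): z = 72
  (7.636, 0.09091): z = 69.09

Bounded optimum: z* = 72 at (8, 0).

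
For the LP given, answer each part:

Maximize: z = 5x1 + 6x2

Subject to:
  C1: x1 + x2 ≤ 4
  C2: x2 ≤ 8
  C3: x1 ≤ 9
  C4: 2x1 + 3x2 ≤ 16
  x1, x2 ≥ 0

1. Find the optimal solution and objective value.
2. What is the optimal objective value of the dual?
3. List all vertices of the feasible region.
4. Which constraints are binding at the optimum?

1. x1 = 0, x2 = 4, z = 24
2. 24 (by strong duality, equal to the primal optimum)
3. (0, 0), (4, 0), (0, 4)
4. C1, x1 ≥ 0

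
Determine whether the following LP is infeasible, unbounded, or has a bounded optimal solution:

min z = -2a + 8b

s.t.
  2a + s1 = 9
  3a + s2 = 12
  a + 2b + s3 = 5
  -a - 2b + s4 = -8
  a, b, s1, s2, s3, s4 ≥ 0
The row a + 2b + s3 = 5 with s3 ≥ 0 requires a + 2b ≤ 5, while the row -a - 2b + s4 = -8 with s4 ≥ 0 is equivalent to a + 2b ≥ 8. Together they would need 8 ≤ a + 2b ≤ 5, which is impossible since 8 > 5. No point satisfies all constraints.

The feasible region is empty; the LP is infeasible.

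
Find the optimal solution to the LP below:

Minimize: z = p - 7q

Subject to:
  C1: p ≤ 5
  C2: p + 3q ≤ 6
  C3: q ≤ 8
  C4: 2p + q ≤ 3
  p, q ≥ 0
Each vertex is the intersection of two constraint boundaries that also satisfies all remaining constraints:
  p = 0 and q = 0 → (0, 0)
  2p + q = 3 and q = 0 → (1.5, 0)
  p + 3q = 6 and 2p + q = 3 → (0.6, 1.8)
  p + 3q = 6 and p = 0 → (0, 2)

Evaluating z = p - 7q at each vertex:
  (0, 0): z = 0
  (1.5, 0): z = 1.5
  (0.6, 1.8): z = -12
  (0, 2): z = -14

The minimum is at (0, 2) with z = -14.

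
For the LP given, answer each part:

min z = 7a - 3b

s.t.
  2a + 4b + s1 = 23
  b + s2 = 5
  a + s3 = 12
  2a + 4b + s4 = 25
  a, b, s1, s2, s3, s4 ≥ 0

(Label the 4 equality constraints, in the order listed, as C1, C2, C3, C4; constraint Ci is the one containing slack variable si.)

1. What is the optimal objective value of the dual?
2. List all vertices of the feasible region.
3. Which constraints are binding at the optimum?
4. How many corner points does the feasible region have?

1. -15 (by strong duality, equal to the primal optimum)
2. (0, 0), (11.5, 0), (1.5, 5), (0, 5)
3. C2, a ≥ 0
4. 4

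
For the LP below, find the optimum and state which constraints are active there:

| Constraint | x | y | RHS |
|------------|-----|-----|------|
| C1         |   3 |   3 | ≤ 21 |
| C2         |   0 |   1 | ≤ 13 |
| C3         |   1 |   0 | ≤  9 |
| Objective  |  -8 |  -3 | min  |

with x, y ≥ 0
Optimal: x = 7, y = 0
Binding: C1, y ≥ 0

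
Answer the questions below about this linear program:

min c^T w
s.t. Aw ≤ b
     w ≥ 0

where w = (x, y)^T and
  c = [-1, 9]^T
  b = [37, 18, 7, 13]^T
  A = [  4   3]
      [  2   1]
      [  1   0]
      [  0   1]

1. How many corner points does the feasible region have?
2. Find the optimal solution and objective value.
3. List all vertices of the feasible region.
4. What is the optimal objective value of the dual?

1. 4
2. x = 7, y = 0, z = -7
3. (0, 0), (7, 0), (7, 3), (0, 12.33)
4. -7 (by strong duality, equal to the primal optimum)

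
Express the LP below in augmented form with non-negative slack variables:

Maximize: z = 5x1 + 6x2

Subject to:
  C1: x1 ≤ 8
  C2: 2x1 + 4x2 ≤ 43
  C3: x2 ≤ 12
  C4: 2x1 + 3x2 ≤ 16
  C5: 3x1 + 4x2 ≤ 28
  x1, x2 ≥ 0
max z = 5x1 + 6x2

s.t.
  x1 + s1 = 8
  2x1 + 4x2 + s2 = 43
  x2 + s3 = 12
  2x1 + 3x2 + s4 = 16
  3x1 + 4x2 + s5 = 28
  x1, x2, s1, s2, s3, s4, s5 ≥ 0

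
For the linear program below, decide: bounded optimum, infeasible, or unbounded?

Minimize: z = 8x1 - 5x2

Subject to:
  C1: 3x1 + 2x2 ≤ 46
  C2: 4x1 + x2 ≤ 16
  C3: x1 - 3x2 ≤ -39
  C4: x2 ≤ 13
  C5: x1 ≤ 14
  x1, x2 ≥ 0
The point (0, 13) satisfies every constraint, so the LP is feasible; the constraints give x1 ≤ 14 and x2 ≤ 13, which with x1, x2 ≥ 0 keep the feasible region inside a bounded box. A feasible, bounded LP attains a finite optimum at a vertex.

Feasible with finite optimum z* = -65 at (0, 13).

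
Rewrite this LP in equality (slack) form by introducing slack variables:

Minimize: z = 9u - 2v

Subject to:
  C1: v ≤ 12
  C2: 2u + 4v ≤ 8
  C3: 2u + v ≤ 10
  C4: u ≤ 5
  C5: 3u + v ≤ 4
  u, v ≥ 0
min z = 9u - 2v

s.t.
  v + s1 = 12
  2u + 4v + s2 = 8
  2u + v + s3 = 10
  u + s4 = 5
  3u + v + s5 = 4
  u, v, s1, s2, s3, s4, s5 ≥ 0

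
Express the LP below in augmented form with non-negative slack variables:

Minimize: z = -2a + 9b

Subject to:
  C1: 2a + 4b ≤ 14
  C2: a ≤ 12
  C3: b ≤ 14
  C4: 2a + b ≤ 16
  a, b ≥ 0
min z = -2a + 9b

s.t.
  2a + 4b + s1 = 14
  a + s2 = 12
  b + s3 = 14
  2a + b + s4 = 16
  a, b, s1, s2, s3, s4 ≥ 0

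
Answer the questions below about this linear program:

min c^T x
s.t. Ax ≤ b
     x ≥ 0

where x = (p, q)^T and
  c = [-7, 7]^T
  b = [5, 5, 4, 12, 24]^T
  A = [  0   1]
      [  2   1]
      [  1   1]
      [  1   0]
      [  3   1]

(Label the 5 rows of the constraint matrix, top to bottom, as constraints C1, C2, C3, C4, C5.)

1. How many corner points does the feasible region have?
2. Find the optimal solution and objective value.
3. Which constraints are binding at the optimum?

1. 4
2. p = 2.5, q = 0, z = -17.5
3. C2, q ≥ 0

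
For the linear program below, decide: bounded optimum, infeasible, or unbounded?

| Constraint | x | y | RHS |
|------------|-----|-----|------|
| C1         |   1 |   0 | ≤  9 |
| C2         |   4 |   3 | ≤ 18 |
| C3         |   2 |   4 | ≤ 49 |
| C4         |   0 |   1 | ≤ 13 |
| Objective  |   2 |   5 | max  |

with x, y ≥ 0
The point (0, 6) satisfies every constraint, so the LP is feasible; the constraints give x ≤ 9 and y ≤ 13, which with x, y ≥ 0 keep the feasible region inside a bounded box. A feasible, bounded LP attains a finite optimum at a vertex.

Bounded optimum: z* = 30 at (0, 6).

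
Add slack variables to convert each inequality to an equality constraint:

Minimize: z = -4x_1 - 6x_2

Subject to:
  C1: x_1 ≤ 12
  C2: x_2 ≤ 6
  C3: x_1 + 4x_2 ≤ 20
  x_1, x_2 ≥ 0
min z = -4x_1 - 6x_2

s.t.
  x_1 + s1 = 12
  x_2 + s2 = 6
  x_1 + 4x_2 + s3 = 20
  x_1, x_2, s1, s2, s3 ≥ 0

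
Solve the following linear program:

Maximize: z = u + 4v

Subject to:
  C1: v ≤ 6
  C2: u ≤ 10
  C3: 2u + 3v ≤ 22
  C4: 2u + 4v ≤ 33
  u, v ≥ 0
u = 2, v = 6, z = 26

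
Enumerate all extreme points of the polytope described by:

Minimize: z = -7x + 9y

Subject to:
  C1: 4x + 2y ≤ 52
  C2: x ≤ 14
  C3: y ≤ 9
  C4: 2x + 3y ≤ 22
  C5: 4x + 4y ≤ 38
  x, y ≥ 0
Each vertex is the intersection of two constraint boundaries that also satisfies all remaining constraints:
  x = 0 and y = 0 → (0, 0)
  4x + 4y = 38 and y = 0 → (9.5, 0)
  2x + 3y = 22 and 4x + 4y = 38 → (6.5, 3)
  2x + 3y = 22 and x = 0 → (0, 7.333)

Vertices: (0, 0), (9.5, 0), (6.5, 3), (0, 7.333)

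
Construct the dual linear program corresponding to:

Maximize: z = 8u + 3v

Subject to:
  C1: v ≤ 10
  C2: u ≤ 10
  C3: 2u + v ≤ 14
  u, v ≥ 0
Minimize: z = 10y1 + 10y2 + 14y3

Subject to:
  C1: -y2 - 2y3 ≤ -8
  C2: -y1 - y3 ≤ -3
  y1, y2, y3 ≥ 0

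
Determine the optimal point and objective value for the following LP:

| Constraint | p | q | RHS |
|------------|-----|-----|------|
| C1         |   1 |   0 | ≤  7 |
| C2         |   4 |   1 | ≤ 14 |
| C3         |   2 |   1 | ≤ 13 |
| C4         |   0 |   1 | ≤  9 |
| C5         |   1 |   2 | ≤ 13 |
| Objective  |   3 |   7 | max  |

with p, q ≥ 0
Each vertex is the intersection of two constraint boundaries that also satisfies all remaining constraints:
  p = 0 and q = 0 → (0, 0)
  4p + q = 14 and q = 0 → (3.5, 0)
  4p + q = 14 and p + 2q = 13 → (2.143, 5.429)
  p + 2q = 13 and p = 0 → (0, 6.5)

Evaluating z = 3p + 7q at each vertex:
  (0, 0): z = 0
  (3.5, 0): z = 10.5
  (2.143, 5.429): z = 44.43
  (0, 6.5): z = 45.5

The maximum is at (0, 6.5) with z = 45.5.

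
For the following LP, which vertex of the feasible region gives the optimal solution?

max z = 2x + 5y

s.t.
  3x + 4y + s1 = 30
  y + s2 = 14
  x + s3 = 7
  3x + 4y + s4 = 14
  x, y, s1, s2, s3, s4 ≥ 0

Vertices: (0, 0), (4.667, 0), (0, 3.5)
Evaluating z = 2x + 5y at each vertex:
  (0, 0): z = 0
  (4.667, 0): z = 9.333
  (0, 3.5): z = 17.5

The largest value is z = 17.5, attained at (0, 3.5).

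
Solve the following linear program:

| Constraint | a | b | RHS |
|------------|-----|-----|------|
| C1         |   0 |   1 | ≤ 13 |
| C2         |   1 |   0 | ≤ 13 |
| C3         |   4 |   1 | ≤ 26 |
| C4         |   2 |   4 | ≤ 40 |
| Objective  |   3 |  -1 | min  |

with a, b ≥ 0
a = 0, b = 10, z = -10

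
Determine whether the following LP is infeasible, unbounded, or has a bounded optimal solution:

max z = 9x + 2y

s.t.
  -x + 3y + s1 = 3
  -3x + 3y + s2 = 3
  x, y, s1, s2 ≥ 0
Feasible point: (0, 0) satisfies every constraint, so the LP is feasible.
Direction d = (1, 0): for each constraint row a, a·d ≤ 0 —
  (-1)(1) + (3)(0) = -1 ≤ 0
  (-3)(1) + (3)(0) = -3 ≤ 0
and d ≥ 0, so (0, 0) + t·d stays feasible for every t ≥ 0. Along this ray z = 9x + 2y changes by 9 per unit t, so z → +∞.

Unbounded: there is a feasible ray along which z → +∞.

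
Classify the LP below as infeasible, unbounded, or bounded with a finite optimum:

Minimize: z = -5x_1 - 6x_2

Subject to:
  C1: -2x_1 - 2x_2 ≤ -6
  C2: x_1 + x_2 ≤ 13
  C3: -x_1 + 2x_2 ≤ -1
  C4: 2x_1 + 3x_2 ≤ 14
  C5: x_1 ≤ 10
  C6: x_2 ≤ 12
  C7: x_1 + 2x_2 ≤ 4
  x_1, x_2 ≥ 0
The point (4, 0) satisfies every constraint, so the LP is feasible; the constraints give x_1 ≤ 10 and x_2 ≤ 12, which with x_1, x_2 ≥ 0 keep the feasible region inside a bounded box. A feasible, bounded LP attains a finite optimum at a vertex.

Evaluating z = -5x_1 - 6x_2 at each vertex:
  (3, 0): z = -15
  (4, 0): z = -20
  (2.5, 0.75): z = -17
  (2.333, 0.6667): z = -15.67

Bounded optimum: z* = -20 at (4, 0).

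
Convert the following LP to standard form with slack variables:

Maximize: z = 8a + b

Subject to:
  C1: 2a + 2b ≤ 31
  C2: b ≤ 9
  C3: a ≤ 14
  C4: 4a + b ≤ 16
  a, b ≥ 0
max z = 8a + b

s.t.
  2a + 2b + s1 = 31
  b + s2 = 9
  a + s3 = 14
  4a + b + s4 = 16
  a, b, s1, s2, s3, s4 ≥ 0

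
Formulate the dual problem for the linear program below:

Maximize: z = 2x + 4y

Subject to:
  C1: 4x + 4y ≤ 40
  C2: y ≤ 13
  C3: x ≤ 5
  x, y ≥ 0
Minimize: z = 40y1 + 13y2 + 5y3

Subject to:
  C1: -4y1 - y3 ≤ -2
  C2: -4y1 - y2 ≤ -4
  y1, y2, y3 ≥ 0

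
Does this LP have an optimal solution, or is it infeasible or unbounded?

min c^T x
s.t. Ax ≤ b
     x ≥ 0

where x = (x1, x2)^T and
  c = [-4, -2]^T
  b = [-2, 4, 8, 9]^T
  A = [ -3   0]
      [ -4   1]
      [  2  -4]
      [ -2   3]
Feasible point: (1, 0) satisfies every constraint, so the LP is feasible.
Direction d = (2, 1): for each constraint row a, a·d ≤ 0 —
  (-3)(2) + (0)(1) = -6 ≤ 0
  (-4)(2) + (1)(1) = -7 ≤ 0
  (2)(2) + (-4)(1) = 0 ≤ 0
  (-2)(2) + (3)(1) = -1 ≤ 0
and d ≥ 0, so (1, 0) + t·d stays feasible for every t ≥ 0. Along this ray z = -4x1 - 2x2 changes by -10 per unit t, so z → −∞.

Unbounded — the objective can decrease without bound over the feasible region.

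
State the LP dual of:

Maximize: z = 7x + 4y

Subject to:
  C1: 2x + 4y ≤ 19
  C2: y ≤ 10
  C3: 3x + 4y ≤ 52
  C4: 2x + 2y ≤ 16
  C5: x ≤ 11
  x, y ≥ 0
Minimize: z = 19y1 + 10y2 + 52y3 + 16y4 + 11y5

Subject to:
  C1: -2y1 - 3y3 - 2y4 - y5 ≤ -7
  C2: -4y1 - y2 - 4y3 - 2y4 ≤ -4
  y1, y2, y3, y4, y5 ≥ 0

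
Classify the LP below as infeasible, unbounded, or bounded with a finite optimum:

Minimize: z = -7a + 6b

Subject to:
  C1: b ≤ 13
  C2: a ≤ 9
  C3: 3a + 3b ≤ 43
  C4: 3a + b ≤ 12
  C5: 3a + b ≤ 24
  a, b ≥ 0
The point (4, 0) satisfies every constraint, so the LP is feasible; the constraints give a ≤ 9 and b ≤ 13, which with a, b ≥ 0 keep the feasible region inside a bounded box. A feasible, bounded LP attains a finite optimum at a vertex.

Evaluating z = -7a + 6b at each vertex:
  (0, 0): z = 0
  (4, 0): z = -28
  (0, 12): z = 72

Bounded optimum: z* = -28 at (4, 0).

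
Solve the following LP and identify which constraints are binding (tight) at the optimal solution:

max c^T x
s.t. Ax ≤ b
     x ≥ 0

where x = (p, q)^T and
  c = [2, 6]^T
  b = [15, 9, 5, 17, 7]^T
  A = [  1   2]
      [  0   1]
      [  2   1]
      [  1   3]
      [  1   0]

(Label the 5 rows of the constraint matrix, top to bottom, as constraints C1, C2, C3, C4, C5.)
Optimal: p = 0, q = 5
Binding: C3, p ≥ 0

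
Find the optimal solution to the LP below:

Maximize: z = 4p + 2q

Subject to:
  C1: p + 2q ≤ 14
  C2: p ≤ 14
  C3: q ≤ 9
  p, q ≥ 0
Each vertex is the intersection of two constraint boundaries that also satisfies all remaining constraints:
  p = 0 and q = 0 → (0, 0)
  p + 2q = 14 and p = 14 → (14, 0)
  p + 2q = 14 and p = 0 → (0, 7)

Evaluating z = 4p + 2q at each vertex:
  (0, 0): z = 0
  (14, 0): z = 56
  (0, 7): z = 14

The maximum is at (14, 0) with z = 56.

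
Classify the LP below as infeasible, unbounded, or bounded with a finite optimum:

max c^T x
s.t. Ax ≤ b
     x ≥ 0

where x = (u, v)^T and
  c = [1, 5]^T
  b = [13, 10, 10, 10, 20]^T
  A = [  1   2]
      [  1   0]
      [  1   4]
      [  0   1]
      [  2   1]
The point (0, 2.5) satisfies every constraint, so the LP is feasible; the constraints give u ≤ 10 and v ≤ 10, which with u, v ≥ 0 keep the feasible region inside a bounded box. A feasible, bounded LP attains a finite optimum at a vertex.

Evaluating z = u + 5v at each vertex:
  (0, 0): z = 0
  (10, 0): z = 10
  (0, 2.5): z = 12.5

The LP has an optimal solution: (0, 2.5) with z = 12.5.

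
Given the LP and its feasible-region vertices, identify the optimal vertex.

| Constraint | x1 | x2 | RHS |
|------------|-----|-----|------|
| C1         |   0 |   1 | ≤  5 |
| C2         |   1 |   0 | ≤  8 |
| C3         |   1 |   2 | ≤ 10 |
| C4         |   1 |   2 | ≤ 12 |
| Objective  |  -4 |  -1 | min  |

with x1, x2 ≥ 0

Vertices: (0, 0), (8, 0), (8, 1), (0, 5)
(8, 1) with z = -33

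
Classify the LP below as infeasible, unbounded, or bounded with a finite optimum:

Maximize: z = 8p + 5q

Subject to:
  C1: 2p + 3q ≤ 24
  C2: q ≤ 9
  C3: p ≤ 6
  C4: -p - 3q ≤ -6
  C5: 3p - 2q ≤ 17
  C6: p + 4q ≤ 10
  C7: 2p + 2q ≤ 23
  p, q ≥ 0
The point (6, 1) satisfies every constraint, so the LP is feasible; the constraints give p ≤ 6 and q ≤ 9, which with p, q ≥ 0 keep the feasible region inside a bounded box. A feasible, bounded LP attains a finite optimum at a vertex.

Evaluating z = 8p + 5q at each vertex:
  (5.727, 0.09091): z = 46.27
  (6, 0.5): z = 50.5
  (6, 1): z = 53
  (0, 2.5): z = 12.5
  (0, 2): z = 10

Bounded optimum: z* = 53 at (6, 1).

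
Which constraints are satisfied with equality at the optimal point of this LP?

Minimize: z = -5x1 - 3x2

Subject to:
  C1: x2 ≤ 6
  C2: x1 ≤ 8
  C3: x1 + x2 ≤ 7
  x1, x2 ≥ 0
Optimal: x1 = 7, x2 = 0
Slack at optimum:
  C1: slack = 6
  C2: slack = 1
  C3: slack = 0 (binding)
  x1 ≥ 0: x1 = 7
  x2 ≥ 0: x2 = 0 (binding)
Binding constraints: C3, x2 ≥ 0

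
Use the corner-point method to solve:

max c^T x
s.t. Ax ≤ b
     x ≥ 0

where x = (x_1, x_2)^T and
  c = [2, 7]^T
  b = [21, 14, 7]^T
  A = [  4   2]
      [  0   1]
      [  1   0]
Each vertex is the intersection of two constraint boundaries that also satisfies all remaining constraints:
  x_1 = 0 and x_2 = 0 → (0, 0)
  4x_1 + 2x_2 = 21 and x_2 = 0 → (5.25, 0)
  4x_1 + 2x_2 = 21 and x_1 = 0 → (0, 10.5)

Evaluating z = 2x_1 + 7x_2 at each vertex:
  (0, 0): z = 0
  (5.25, 0): z = 10.5
  (0, 10.5): z = 73.5

The maximum is at (0, 10.5) with z = 73.5.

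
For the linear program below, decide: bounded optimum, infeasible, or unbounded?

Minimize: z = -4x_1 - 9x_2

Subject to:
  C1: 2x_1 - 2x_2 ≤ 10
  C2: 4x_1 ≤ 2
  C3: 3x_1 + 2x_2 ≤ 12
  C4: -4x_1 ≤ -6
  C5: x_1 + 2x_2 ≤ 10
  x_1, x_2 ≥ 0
C2 requires 4x_1 ≤ 2, while C4 (-4x_1 ≤ -6) is equivalent to 4x_1 ≥ 6. Together they would need 6 ≤ 4x_1 ≤ 2, which is impossible since 6 > 2. No point satisfies all constraints.

Infeasible: no point satisfies all constraints simultaneously.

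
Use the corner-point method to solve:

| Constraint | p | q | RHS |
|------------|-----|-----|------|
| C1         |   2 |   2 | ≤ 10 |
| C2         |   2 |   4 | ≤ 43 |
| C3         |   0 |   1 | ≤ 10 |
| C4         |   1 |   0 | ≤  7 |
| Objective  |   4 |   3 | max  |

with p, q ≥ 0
Each vertex is the intersection of two constraint boundaries that also satisfies all remaining constraints:
  p = 0 and q = 0 → (0, 0)
  2p + 2q = 10 and q = 0 → (5, 0)
  2p + 2q = 10 and p = 0 → (0, 5)

Evaluating z = 4p + 3q at each vertex:
  (0, 0): z = 0
  (5, 0): z = 20
  (0, 5): z = 15

The maximum is at (5, 0) with z = 20.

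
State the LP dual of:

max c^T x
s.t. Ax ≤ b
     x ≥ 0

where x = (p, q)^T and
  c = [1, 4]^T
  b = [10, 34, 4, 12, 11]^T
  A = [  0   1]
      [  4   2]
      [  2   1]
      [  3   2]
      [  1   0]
Minimize: z = 10y1 + 34y2 + 4y3 + 12y4 + 11y5

Subject to:
  C1: -4y2 - 2y3 - 3y4 - y5 ≤ -1
  C2: -y1 - 2y2 - y3 - 2y4 ≤ -4
  y1, y2, y3, y4, y5 ≥ 0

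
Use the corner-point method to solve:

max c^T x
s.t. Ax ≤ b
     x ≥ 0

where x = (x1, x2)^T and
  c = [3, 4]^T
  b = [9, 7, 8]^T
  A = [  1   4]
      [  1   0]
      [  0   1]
x1 = 7, x2 = 0.5, z = 23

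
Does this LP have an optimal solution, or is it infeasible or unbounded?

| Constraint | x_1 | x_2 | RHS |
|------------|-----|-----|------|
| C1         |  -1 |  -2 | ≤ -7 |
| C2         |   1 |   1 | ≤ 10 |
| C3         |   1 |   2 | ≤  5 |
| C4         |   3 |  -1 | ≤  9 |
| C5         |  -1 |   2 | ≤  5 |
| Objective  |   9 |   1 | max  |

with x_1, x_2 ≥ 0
C3 requires x_1 + 2x_2 ≤ 5, while C1 (-x_1 - 2x_2 ≤ -7) is equivalent to x_1 + 2x_2 ≥ 7. Together they would need 7 ≤ x_1 + 2x_2 ≤ 5, which is impossible since 7 > 5. No point satisfies all constraints.

Infeasible — the constraint set is empty.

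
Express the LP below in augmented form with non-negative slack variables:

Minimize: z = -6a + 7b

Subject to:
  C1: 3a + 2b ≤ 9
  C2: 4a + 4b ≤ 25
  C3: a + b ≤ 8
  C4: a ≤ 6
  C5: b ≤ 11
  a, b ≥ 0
min z = -6a + 7b

s.t.
  3a + 2b + s1 = 9
  4a + 4b + s2 = 25
  a + b + s3 = 8
  a + s4 = 6
  b + s5 = 11
  a, b, s1, s2, s3, s4, s5 ≥ 0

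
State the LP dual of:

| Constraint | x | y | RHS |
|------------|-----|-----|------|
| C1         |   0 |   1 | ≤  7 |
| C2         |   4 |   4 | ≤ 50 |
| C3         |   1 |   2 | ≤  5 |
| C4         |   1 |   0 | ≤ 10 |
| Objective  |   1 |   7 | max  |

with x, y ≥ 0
Minimize: z = 7y1 + 50y2 + 5y3 + 10y4

Subject to:
  C1: -4y2 - y3 - y4 ≤ -1
  C2: -y1 - 4y2 - 2y3 ≤ -7
  y1, y2, y3, y4 ≥ 0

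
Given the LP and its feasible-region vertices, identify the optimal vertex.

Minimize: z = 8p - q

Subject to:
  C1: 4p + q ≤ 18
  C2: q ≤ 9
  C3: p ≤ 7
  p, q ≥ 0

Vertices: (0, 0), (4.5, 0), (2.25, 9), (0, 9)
Evaluating z = 8p - q at each vertex:
  (0, 0): z = 0
  (4.5, 0): z = 36
  (2.25, 9): z = 9
  (0, 9): z = -9

The smallest value is z = -9, attained at (0, 9).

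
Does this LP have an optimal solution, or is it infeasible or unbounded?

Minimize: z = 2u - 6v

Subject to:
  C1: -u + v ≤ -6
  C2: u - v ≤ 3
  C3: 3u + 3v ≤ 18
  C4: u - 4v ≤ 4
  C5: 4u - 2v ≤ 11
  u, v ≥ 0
C2 requires u - v ≤ 3, while C1 (-u + v ≤ -6) is equivalent to u - v ≥ 6. Together they would need 6 ≤ u - v ≤ 3, which is impossible since 6 > 3. No point satisfies all constraints.

Infeasible: no point satisfies all constraints simultaneously.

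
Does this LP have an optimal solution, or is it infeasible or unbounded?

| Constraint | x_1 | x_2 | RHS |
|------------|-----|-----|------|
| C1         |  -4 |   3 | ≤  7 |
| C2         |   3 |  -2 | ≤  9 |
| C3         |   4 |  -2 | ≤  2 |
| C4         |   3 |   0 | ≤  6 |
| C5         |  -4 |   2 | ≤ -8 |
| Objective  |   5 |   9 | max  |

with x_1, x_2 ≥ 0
C3 requires 4x_1 - 2x_2 ≤ 2, while C5 (-4x_1 + 2x_2 ≤ -8) is equivalent to 4x_1 - 2x_2 ≥ 8. Together they would need 8 ≤ 4x_1 - 2x_2 ≤ 2, which is impossible since 8 > 2. No point satisfies all constraints.

The feasible region is empty; the LP is infeasible.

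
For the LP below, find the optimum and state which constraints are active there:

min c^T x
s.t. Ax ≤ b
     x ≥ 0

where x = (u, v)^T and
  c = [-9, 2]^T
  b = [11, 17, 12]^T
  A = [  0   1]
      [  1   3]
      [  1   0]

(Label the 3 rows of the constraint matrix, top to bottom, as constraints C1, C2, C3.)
Optimal: u = 12, v = 0
Binding: C3, v ≥ 0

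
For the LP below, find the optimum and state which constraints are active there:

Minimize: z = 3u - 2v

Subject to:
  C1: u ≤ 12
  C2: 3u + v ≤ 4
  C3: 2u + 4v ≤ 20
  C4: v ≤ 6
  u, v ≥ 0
Optimal: u = 0, v = 4
Slack at optimum:
  C1: slack = 12
  C2: slack = 0 (binding)
  C3: slack = 4
  C4: slack = 2
  u ≥ 0: u = 0 (binding)
  v ≥ 0: v = 4
Binding constraints: C2, u ≥ 0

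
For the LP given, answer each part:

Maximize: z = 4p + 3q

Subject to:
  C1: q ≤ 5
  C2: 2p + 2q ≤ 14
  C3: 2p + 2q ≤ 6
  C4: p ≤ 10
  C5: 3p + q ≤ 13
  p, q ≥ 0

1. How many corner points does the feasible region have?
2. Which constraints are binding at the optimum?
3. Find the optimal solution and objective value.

1. 3
2. C3, q ≥ 0
3. p = 3, q = 0, z = 12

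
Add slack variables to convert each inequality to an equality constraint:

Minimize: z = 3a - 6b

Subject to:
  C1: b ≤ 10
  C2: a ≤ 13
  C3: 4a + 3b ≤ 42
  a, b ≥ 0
min z = 3a - 6b

s.t.
  b + s1 = 10
  a + s2 = 13
  4a + 3b + s3 = 42
  a, b, s1, s2, s3 ≥ 0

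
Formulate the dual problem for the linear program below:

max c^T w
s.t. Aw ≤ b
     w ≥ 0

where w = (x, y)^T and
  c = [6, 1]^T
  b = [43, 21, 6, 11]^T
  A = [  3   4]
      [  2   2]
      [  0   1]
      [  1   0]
Minimize: z = 43y1 + 21y2 + 6y3 + 11y4

Subject to:
  C1: -3y1 - 2y2 - y4 ≤ -6
  C2: -4y1 - 2y2 - y3 ≤ -1
  y1, y2, y3, y4 ≥ 0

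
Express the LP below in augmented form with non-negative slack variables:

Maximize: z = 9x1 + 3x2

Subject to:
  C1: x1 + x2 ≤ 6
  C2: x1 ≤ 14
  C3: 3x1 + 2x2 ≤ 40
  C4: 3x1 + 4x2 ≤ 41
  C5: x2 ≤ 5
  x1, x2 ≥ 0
max z = 9x1 + 3x2

s.t.
  x1 + x2 + s1 = 6
  x1 + s2 = 14
  3x1 + 2x2 + s3 = 40
  3x1 + 4x2 + s4 = 41
  x2 + s5 = 5
  x1, x2, s1, s2, s3, s4, s5 ≥ 0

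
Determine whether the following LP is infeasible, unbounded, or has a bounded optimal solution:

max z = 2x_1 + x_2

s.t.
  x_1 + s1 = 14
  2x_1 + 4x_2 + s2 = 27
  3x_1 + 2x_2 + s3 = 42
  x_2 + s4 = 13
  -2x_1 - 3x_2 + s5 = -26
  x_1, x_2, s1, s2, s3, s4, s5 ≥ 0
The point (13.5, 0) satisfies every constraint, so the LP is feasible; the constraints give x_1 ≤ 14 and x_2 ≤ 13, which with x_1, x_2 ≥ 0 keep the feasible region inside a bounded box. A feasible, bounded LP attains a finite optimum at a vertex.

Evaluating z = 2x_1 + x_2 at each vertex:
  (13, 0): z = 26
  (13.5, 0): z = 27
  (11.5, 1): z = 24

Feasible with finite optimum z* = 27 at (13.5, 0).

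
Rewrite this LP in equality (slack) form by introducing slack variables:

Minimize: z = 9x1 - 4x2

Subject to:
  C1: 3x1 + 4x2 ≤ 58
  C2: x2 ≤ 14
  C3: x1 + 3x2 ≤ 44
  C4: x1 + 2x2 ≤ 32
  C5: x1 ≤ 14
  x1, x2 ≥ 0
min z = 9x1 - 4x2

s.t.
  3x1 + 4x2 + s1 = 58
  x2 + s2 = 14
  x1 + 3x2 + s3 = 44
  x1 + 2x2 + s4 = 32
  x1 + s5 = 14
  x1, x2, s1, s2, s3, s4, s5 ≥ 0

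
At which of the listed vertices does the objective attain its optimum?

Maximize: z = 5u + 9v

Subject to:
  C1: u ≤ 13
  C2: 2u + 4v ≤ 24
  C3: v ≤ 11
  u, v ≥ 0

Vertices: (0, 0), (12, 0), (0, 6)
Evaluating z = 5u + 9v at each vertex:
  (0, 0): z = 0
  (12, 0): z = 60
  (0, 6): z = 54

The largest value is z = 60, attained at (12, 0).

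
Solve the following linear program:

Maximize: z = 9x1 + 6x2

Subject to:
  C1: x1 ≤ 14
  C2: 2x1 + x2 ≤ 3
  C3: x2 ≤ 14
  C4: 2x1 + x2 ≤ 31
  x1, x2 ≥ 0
Each vertex is the intersection of two constraint boundaries that also satisfies all remaining constraints:
  x1 = 0 and x2 = 0 → (0, 0)
  2x1 + x2 = 3 and x2 = 0 → (1.5, 0)
  2x1 + x2 = 3 and x1 = 0 → (0, 3)

Evaluating z = 9x1 + 6x2 at each vertex:
  (0, 0): z = 0
  (1.5, 0): z = 13.5
  (0, 3): z = 18

The maximum is at (0, 3) with z = 18.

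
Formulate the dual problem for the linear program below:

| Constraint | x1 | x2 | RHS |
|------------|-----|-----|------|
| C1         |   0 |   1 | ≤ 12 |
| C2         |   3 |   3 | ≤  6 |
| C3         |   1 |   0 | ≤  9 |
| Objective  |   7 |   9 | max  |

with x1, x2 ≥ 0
Minimize: z = 12y1 + 6y2 + 9y3

Subject to:
  C1: -3y2 - y3 ≤ -7
  C2: -y1 - 3y2 ≤ -9
  y1, y2, y3 ≥ 0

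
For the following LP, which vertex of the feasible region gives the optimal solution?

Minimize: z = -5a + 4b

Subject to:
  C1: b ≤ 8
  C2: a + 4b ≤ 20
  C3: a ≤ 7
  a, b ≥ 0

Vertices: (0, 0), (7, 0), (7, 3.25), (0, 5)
Evaluating z = -5a + 4b at each vertex:
  (0, 0): z = 0
  (7, 0): z = -35
  (7, 3.25): z = -22
  (0, 5): z = 20

The smallest value is z = -35, attained at (7, 0).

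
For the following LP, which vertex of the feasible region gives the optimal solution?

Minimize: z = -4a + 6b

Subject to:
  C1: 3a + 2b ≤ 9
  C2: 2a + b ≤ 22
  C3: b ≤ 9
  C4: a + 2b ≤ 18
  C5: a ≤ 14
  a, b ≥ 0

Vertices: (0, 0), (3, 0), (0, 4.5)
Evaluating z = -4a + 6b at each vertex:
  (0, 0): z = 0
  (3, 0): z = -12
  (0, 4.5): z = 27

The smallest value is z = -12, attained at (3, 0).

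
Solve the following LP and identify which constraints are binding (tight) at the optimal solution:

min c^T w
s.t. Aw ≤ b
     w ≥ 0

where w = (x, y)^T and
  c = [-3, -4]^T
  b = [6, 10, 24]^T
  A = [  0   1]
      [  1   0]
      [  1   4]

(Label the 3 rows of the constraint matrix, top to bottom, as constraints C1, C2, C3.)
Optimal: x = 10, y = 3.5
Slack at optimum:
  C1: slack = 2.5
  C2: slack = 0 (binding)
  C3: slack = 0 (binding)
  x ≥ 0: x = 10
  y ≥ 0: y = 3.5
Binding constraints: C2, C3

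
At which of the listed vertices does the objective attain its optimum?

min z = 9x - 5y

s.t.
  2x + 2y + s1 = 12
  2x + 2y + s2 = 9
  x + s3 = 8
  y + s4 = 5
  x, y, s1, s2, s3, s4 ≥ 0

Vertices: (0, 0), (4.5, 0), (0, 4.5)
(0, 4.5) with z = -22.5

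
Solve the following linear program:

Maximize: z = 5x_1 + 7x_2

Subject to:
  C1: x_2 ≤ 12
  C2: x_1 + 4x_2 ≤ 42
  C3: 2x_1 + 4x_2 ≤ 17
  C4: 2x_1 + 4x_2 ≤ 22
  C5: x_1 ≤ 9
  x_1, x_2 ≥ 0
Each vertex is the intersection of two constraint boundaries that also satisfies all remaining constraints:
  x_1 = 0 and x_2 = 0 → (0, 0)
  2x_1 + 4x_2 = 17 and x_2 = 0 → (8.5, 0)
  2x_1 + 4x_2 = 17 and x_1 = 0 → (0, 4.25)

Evaluating z = 5x_1 + 7x_2 at each vertex:
  (0, 0): z = 0
  (8.5, 0): z = 42.5
  (0, 4.25): z = 29.75

The maximum is at (8.5, 0) with z = 42.5.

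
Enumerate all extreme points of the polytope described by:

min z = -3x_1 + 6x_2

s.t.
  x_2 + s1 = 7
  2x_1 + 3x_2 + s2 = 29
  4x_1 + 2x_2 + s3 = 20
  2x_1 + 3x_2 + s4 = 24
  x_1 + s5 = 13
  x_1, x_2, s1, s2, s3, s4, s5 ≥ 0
Each vertex is the intersection of two constraint boundaries that also satisfies all remaining constraints:
  x_1 = 0 and x_2 = 0 → (0, 0)
  4x_1 + 2x_2 = 20 and x_2 = 0 → (5, 0)
  x_2 = 7 and 4x_1 + 2x_2 = 20 → (1.5, 7)
  x_2 = 7 and x_1 = 0 → (0, 7)

Vertices: (0, 0), (5, 0), (1.5, 7), (0, 7)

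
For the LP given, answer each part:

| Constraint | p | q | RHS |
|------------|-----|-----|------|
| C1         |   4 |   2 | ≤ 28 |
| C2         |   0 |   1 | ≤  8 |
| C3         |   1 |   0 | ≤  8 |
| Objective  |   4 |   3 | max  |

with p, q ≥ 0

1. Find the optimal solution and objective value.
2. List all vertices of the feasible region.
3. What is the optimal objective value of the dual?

1. p = 3, q = 8, z = 36
2. (0, 0), (7, 0), (3, 8), (0, 8)
3. 36 (by strong duality, equal to the primal optimum)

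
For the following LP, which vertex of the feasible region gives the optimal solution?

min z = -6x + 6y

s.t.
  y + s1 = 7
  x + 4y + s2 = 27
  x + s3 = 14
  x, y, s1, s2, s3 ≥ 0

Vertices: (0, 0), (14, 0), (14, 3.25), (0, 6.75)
Evaluating z = -6x + 6y at each vertex:
  (0, 0): z = 0
  (14, 0): z = -84
  (14, 3.25): z = -64.5
  (0, 6.75): z = 40.5

The smallest value is z = -84, attained at (14, 0).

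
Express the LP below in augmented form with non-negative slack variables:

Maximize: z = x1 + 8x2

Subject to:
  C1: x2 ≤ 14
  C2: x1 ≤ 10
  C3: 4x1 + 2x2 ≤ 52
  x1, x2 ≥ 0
max z = x1 + 8x2

s.t.
  x2 + s1 = 14
  x1 + s2 = 10
  4x1 + 2x2 + s3 = 52
  x1, x2, s1, s2, s3 ≥ 0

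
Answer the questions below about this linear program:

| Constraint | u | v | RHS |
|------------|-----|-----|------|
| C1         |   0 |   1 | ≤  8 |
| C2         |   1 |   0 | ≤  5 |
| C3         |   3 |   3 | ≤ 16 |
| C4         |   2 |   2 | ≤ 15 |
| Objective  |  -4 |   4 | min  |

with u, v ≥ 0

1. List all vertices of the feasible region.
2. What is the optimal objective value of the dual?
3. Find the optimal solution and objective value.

1. (0, 0), (5, 0), (5, 0.3333), (0, 5.333)
2. -20 (by strong duality, equal to the primal optimum)
3. u = 5, v = 0, z = -20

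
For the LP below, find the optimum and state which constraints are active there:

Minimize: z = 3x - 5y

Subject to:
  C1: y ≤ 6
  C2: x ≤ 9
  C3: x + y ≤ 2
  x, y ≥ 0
Optimal: x = 0, y = 2
Slack at optimum:
  C1: slack = 4
  C2: slack = 9
  C3: slack = 0 (binding)
  x ≥ 0: x = 0 (binding)
  y ≥ 0: y = 2
Binding constraints: C3, x ≥ 0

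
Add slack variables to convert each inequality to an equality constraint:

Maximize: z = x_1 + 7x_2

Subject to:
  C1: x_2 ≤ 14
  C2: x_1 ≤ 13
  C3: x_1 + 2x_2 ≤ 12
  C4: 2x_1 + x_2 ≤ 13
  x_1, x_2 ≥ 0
max z = x_1 + 7x_2

s.t.
  x_2 + s1 = 14
  x_1 + s2 = 13
  x_1 + 2x_2 + s3 = 12
  2x_1 + x_2 + s4 = 13
  x_1, x_2, s1, s2, s3, s4 ≥ 0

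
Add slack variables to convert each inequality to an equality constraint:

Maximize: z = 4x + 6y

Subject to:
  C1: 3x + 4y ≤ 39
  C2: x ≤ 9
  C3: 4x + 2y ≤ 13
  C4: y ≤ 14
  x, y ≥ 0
max z = 4x + 6y

s.t.
  3x + 4y + s1 = 39
  x + s2 = 9
  4x + 2y + s3 = 13
  y + s4 = 14
  x, y, s1, s2, s3, s4 ≥ 0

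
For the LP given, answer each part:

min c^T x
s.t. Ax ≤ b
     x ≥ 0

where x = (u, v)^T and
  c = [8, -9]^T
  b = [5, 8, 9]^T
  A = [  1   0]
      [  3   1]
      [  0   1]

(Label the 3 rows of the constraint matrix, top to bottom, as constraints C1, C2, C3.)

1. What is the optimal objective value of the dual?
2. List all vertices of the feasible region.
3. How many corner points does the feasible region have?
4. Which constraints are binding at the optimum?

1. -72 (by strong duality, equal to the primal optimum)
2. (0, 0), (2.667, 0), (0, 8)
3. 3
4. C2, u ≥ 0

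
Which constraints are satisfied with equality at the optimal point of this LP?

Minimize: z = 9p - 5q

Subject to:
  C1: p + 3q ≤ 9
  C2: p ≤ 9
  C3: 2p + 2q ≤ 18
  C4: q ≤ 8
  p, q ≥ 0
Optimal: p = 0, q = 3
Binding: C1, p ≥ 0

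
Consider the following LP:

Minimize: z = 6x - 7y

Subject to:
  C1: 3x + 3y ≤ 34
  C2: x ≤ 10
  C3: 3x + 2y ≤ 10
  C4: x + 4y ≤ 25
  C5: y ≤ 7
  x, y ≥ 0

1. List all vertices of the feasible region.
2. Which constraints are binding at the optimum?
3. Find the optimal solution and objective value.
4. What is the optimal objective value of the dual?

1. (0, 0), (3.333, 0), (0, 5)
2. C3, x ≥ 0
3. x = 0, y = 5, z = -35
4. -35 (by strong duality, equal to the primal optimum)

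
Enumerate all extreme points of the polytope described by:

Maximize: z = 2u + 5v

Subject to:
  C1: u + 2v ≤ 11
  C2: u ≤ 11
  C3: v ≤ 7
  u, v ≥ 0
Each vertex is the intersection of two constraint boundaries that also satisfies all remaining constraints:
  u = 0 and v = 0 → (0, 0)
  u + 2v = 11 and u = 11 → (11, 0)
  u + 2v = 11 and u = 0 → (0, 5.5)

Vertices: (0, 0), (11, 0), (0, 5.5)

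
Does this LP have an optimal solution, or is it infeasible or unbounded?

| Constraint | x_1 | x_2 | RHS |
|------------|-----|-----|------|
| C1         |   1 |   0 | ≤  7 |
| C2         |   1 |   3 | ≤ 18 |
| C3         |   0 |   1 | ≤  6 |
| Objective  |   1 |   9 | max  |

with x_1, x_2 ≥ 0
The point (0, 6) satisfies every constraint, so the LP is feasible; the constraints give x_1 ≤ 7 and x_2 ≤ 6, which with x_1, x_2 ≥ 0 keep the feasible region inside a bounded box. A feasible, bounded LP attains a finite optimum at a vertex.

Evaluating z = x_1 + 9x_2 at each vertex:
  (0, 0): z = 0
  (7, 0): z = 7
  (7, 3.667): z = 40
  (0, 6): z = 54

The LP has an optimal solution: (0, 6) with z = 54.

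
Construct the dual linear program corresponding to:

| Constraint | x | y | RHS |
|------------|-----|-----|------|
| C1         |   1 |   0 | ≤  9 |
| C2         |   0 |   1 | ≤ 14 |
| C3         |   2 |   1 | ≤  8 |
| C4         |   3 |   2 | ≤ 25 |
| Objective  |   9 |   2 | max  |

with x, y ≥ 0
Minimize: z = 9y1 + 14y2 + 8y3 + 25y4

Subject to:
  C1: -y1 - 2y3 - 3y4 ≤ -9
  C2: -y2 - y3 - 2y4 ≤ -2
  y1, y2, y3, y4 ≥ 0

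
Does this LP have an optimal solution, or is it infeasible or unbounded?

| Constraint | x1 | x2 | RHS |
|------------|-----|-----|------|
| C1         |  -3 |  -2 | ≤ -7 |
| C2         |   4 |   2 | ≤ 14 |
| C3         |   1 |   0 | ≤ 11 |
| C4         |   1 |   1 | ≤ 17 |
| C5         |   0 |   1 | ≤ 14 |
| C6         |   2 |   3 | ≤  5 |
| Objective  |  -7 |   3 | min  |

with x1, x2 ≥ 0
The point (2.5, 0) satisfies every constraint, so the LP is feasible; the constraints give x1 ≤ 11 and x2 ≤ 14, which with x1, x2 ≥ 0 keep the feasible region inside a bounded box. A feasible, bounded LP attains a finite optimum at a vertex.

Bounded optimum: z* = -17.5 at (2.5, 0).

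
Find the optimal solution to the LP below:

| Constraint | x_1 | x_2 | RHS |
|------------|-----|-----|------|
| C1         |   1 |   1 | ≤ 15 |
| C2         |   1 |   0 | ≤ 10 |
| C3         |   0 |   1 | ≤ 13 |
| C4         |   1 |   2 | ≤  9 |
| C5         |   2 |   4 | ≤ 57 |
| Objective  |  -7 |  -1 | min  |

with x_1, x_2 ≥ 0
Each vertex is the intersection of two constraint boundaries that also satisfies all remaining constraints:
  x_1 = 0 and x_2 = 0 → (0, 0)
  x_1 + 2x_2 = 9 and x_2 = 0 → (9, 0)
  x_1 + 2x_2 = 9 and x_1 = 0 → (0, 4.5)

Evaluating z = -7x_1 - x_2 at each vertex:
  (0, 0): z = 0
  (9, 0): z = -63
  (0, 4.5): z = -4.5

The minimum is at (9, 0) with z = -63.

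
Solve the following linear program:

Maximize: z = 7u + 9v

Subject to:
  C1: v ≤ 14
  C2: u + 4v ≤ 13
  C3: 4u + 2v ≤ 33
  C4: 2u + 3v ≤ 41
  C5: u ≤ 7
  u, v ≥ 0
Each vertex is the intersection of two constraint boundaries that also satisfies all remaining constraints:
  u = 0 and v = 0 → (0, 0)
  u = 7 and v = 0 → (7, 0)
  u + 4v = 13 and u = 7 → (7, 1.5)
  u + 4v = 13 and u = 0 → (0, 3.25)

Evaluating z = 7u + 9v at each vertex:
  (0, 0): z = 0
  (7, 0): z = 49
  (7, 1.5): z = 62.5
  (0, 3.25): z = 29.25

The maximum is at (7, 1.5) with z = 62.5.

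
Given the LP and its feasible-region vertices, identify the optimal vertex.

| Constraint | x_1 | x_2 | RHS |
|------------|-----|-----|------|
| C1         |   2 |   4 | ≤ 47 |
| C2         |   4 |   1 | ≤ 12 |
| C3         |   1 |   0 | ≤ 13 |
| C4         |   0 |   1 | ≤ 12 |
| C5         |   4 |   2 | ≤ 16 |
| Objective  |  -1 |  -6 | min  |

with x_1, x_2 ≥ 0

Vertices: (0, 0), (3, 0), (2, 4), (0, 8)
(0, 8) with z = -48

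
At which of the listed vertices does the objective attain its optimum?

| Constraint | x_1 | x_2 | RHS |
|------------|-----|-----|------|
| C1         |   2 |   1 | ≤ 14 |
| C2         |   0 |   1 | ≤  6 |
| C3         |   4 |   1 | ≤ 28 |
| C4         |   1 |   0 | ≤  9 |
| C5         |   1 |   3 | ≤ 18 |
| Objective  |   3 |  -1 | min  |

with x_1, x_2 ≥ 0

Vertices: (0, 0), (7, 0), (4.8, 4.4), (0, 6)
(0, 6) with z = -6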